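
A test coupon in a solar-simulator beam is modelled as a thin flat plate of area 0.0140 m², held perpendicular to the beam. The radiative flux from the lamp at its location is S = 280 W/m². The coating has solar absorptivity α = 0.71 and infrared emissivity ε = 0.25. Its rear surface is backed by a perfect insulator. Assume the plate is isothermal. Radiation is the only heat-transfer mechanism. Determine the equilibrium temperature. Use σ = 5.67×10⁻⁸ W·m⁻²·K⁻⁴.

At equilibrium, absorbed power = emitted power.
Absorbing cross-section = A = 0.01400 m²; emitting surface = A = 0.01400 m² (ratio 1).
αS·A_cross = εσ·A_surf·T⁴  ⇒  T⁴ = αS/(ε·1σ).
T⁴ = 0.710·280/(0.25·1·5.67×10⁻⁸) = 1.402×10¹⁰ K⁴.
T = (1.402×10¹⁰)^(1/4).

T ≈ 344 K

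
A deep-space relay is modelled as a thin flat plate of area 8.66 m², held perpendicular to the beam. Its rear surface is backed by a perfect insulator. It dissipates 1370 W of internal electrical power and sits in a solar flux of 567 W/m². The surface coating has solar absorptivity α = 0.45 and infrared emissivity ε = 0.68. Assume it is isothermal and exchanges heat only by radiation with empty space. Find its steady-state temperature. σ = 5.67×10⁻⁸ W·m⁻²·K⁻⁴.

T ≈ 322 K

At steady state, absorbed solar power + internal power = radiated power.
Absorbed: α·S·A_cross = 0.45·567·8.660 = 2210 W (cross-section A).
Total input = 2210 + 1370 = 3580 W.
Radiated: εσ·A_surf·T⁴ with A_surf = A = 8.660 m².
T⁴ = 3580/(0.68·5.67×10⁻⁸·8.660) = 1.072×10¹⁰ K⁴.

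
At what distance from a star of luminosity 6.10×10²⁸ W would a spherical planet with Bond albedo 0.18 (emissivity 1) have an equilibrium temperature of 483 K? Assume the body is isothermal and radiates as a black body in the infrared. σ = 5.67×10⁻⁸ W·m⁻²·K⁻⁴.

For an isothermal black-emitting sphere, (1−a)S·πr² = σ·4πr²·T⁴ ⇒ S = 4σT⁴/(1−a).
S = 4·5.67×10⁻⁸·(483)⁴/0.820 = 15050 W/m².
Flux falls as S = L/(4πd²), so d = √(L/(4πS)) = √(6.10×10²⁸/(4π·15050)).

d ≈ 5.68×10¹¹ m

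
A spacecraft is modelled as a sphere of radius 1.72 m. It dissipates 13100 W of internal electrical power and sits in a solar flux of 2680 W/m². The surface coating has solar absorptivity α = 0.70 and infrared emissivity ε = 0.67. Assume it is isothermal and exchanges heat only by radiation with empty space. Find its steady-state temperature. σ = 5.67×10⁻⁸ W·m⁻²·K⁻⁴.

T ≈ 383 K

At steady state, absorbed solar power + internal power = radiated power.
Absorbed: α·S·A_cross = 0.70·2680·9.294 = 17440 W (cross-section πr²).
Total input = 17440 + 13100 = 30540 W.
Radiated: εσ·A_surf·T⁴ with A_surf = 4πr² = 37.18 m².
T⁴ = 30540/(0.67·5.67×10⁻⁸·37.18) = 2.162×10¹⁰ K⁴.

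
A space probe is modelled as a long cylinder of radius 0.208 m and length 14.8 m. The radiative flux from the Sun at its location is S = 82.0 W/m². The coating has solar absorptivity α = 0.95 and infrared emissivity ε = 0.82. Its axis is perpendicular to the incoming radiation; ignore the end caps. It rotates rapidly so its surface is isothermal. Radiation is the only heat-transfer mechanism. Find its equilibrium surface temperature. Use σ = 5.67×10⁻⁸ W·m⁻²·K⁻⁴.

T ≈ 152 K

At equilibrium, absorbed power = emitted power.
Absorbing cross-section = 2rL = 6.157 m²; emitting surface = 2πrL = 19.34 m² (ratio π).
αS·A_cross = εσ·A_surf·T⁴  ⇒  T⁴ = αS/(ε·πσ).
T⁴ = 0.950·82.0/(0.82·π·5.67×10⁻⁸) = 5.333×10⁸ K⁴.
T = (5.333×10⁸)^(1/4).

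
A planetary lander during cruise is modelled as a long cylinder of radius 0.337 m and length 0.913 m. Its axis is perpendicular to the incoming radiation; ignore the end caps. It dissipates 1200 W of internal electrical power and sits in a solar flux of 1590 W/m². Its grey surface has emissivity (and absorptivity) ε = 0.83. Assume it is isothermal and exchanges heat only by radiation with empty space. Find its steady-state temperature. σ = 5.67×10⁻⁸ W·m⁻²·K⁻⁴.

At steady state, absorbed solar power + internal power = radiated power.
Absorbed: α·S·A_cross = 0.83·1590·0.6154 = 812.1 W (cross-section 2rL).
Total input = 812.1 + 1200 = 2012 W.
Radiated: εσ·A_surf·T⁴ with A_surf = 2πrL = 1.933 m².
T⁴ = 2012/(0.83·5.67×10⁻⁸·1.933) = 2.212×10¹⁰ K⁴.

T ≈ 386 K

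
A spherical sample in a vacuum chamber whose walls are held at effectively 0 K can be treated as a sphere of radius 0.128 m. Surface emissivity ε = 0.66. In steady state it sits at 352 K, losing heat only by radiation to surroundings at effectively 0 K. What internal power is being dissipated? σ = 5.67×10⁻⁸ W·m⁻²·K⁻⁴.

P ≈ 118 W

Steady state: P = εσA T⁴.
A = 4πr² = 0.2059 m²; T⁴ = (352)⁴ = 1.535×10¹⁰ K⁴.
P = 0.66 × 5.67×10⁻⁸ × 0.2059 × 1.535×10¹⁰.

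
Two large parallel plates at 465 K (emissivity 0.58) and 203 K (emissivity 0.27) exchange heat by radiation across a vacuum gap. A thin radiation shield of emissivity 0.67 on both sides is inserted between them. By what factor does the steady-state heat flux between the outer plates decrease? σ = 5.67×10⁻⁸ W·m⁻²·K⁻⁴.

factor ≈ 1.45

Without shield: q₀ = σΔ(T⁴)/(1/ε₁+1/ε₂−1) with denominator 4.428.
With shield the two gaps are in series; the resistances add: (1/ε₁+1/ε_s−1)+(1/ε_s+1/ε₂−1) = 2.217+4.196 = 6.413.
Heat-flux ratio q₀/q = 6.413/4.428.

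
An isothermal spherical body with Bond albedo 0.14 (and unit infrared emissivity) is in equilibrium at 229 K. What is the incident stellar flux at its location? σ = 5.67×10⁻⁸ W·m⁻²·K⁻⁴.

S ≈ 725 W/m²

(1−a)S·πr² = σ·4πr²·T⁴ ⇒ S = 4σT⁴/(1−a).
S = 4·5.67×10⁻⁸·2.750×10⁹/0.860.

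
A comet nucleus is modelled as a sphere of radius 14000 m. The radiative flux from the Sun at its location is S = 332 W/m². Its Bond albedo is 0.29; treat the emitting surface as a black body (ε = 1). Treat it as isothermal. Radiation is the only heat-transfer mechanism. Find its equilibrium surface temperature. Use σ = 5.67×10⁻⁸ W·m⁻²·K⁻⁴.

At equilibrium, absorbed power = emitted power.
Absorbing cross-section = πr² = 6.158×10⁸ m²; emitting surface = 4πr² = 2.463×10⁹ m² (ratio 4).
(1−a)S·A_cross = εσ·A_surf·T⁴  ⇒  T⁴ = (1−a)S/(4σ).
T⁴ = 0.710·332/(4·5.67×10⁻⁸) = 1.039×10⁹ K⁴.
T = (1.039×10⁹)^(1/4).

T ≈ 180 K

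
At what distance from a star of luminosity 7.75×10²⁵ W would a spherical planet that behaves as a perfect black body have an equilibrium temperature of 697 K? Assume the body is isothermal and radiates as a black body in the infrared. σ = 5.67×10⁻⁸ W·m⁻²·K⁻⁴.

For an isothermal black-emitting sphere, (1−a)S·πr² = σ·4πr²·T⁴ ⇒ S = 4σT⁴/(1−a).
S = 4·5.67×10⁻⁸·(697)⁴/1.00 = 53530 W/m².
Flux falls as S = L/(4πd²), so d = √(L/(4πS)) = √(7.75×10²⁵/(4π·53530)).

d ≈ 1.07×10¹⁰ m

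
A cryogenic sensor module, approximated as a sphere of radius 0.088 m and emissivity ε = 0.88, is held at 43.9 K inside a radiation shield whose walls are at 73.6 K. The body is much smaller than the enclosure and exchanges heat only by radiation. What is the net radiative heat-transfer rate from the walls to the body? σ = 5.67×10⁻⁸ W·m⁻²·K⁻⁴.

P_net ≈ 0.124 W

For a small grey body in a large enclosure: P_net = εσA(T_body⁴ − T_wall⁴).
A = 4πr² = 0.09731 m²; T_body⁴ − T_wall⁴ = 3.714×10⁶ − 2.934×10⁷ = -2.563×10⁷ K⁴.
|P_net| = 0.88·5.67×10⁻⁸·0.09731·2.563×10⁷.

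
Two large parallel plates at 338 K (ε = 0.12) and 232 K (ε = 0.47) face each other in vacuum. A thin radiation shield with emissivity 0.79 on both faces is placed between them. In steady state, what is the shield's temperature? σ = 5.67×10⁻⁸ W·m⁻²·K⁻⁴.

In steady state the net flux on the hot side equals that on the cold side.
σ(T₁⁴−T_s⁴)/D₁ = σ(T_s⁴−T₂⁴)/D₂, with D₁ = 1/ε₁+1/ε_s−1 = 8.599, D₂ = 1/ε_s+1/ε₂−1 = 2.393.
Solve for T_s⁴: T_s⁴ = (D₂·T₁⁴ + D₁·T₂⁴)/(D₁+D₂) = 5.108×10⁹ K⁴.

T_s ≈ 267 K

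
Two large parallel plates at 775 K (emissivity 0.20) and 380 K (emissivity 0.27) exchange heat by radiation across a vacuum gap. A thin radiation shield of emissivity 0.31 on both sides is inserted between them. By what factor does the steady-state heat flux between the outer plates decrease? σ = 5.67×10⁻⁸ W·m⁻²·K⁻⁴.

Without shield: q₀ = σΔ(T⁴)/(1/ε₁+1/ε₂−1) with denominator 7.704.
With shield the two gaps are in series; the resistances add: (1/ε₁+1/ε_s−1)+(1/ε_s+1/ε₂−1) = 7.226+5.930 = 13.16.
Heat-flux ratio q₀/q = 13.16/7.704.

factor ≈ 1.71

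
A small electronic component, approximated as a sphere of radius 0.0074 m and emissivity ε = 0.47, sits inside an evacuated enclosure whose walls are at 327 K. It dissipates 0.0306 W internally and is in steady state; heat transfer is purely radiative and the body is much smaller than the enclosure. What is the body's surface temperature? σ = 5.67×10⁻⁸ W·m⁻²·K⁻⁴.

T ≈ 338 K

For a small grey body in a large enclosure, net radiated power = εσA(T⁴ − T_w⁴).
Steady state: P = εσA(T⁴ − T_w⁴) with A = 4πr² = 6.881×10⁻⁴ m².
T⁴ = P/(εσA) + T_w⁴ = 0.0306/(0.47·5.67×10⁻⁸·6.881×10⁻⁴) + (327)⁴
    = 1.669×10⁹ + 1.143×10¹⁰ = 1.310×10¹⁰ K⁴.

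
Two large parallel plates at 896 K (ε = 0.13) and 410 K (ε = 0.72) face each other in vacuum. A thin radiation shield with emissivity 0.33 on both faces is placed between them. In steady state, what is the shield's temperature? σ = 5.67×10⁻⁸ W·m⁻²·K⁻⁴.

T_s ≈ 659 K

In steady state the net flux on the hot side equals that on the cold side.
σ(T₁⁴−T_s⁴)/D₁ = σ(T_s⁴−T₂⁴)/D₂, with D₁ = 1/ε₁+1/ε_s−1 = 9.723, D₂ = 1/ε_s+1/ε₂−1 = 3.419.
Solve for T_s⁴: T_s⁴ = (D₂·T₁⁴ + D₁·T₂⁴)/(D₁+D₂) = 1.886×10¹¹ K⁴.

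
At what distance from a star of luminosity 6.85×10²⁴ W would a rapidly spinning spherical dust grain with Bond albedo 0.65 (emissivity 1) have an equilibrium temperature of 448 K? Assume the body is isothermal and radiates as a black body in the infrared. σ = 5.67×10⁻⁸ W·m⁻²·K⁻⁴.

For an isothermal black-emitting sphere, (1−a)S·πr² = σ·4πr²·T⁴ ⇒ S = 4σT⁴/(1−a).
S = 4·5.67×10⁻⁸·(448)⁴/0.350 = 26100 W/m².
Flux falls as S = L/(4πd²), so d = √(L/(4πS)) = √(6.85×10²⁴/(4π·26100)).

d ≈ 4.57×10⁹ m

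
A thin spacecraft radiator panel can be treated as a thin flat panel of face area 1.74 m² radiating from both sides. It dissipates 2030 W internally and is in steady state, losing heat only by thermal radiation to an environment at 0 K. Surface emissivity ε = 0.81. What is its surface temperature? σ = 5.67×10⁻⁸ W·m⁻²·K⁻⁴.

T ≈ 336 K

Steady state: internal power = radiated power, P = εσA T⁴.
Radiating area A = 2·1.74 = 3.480 m².
T⁴ = P/(εσA) = 2030/(0.81·5.67×10⁻⁸·3.480) = 1.270×10¹⁰ K⁴.
T = (1.270×10¹⁰)^(1/4).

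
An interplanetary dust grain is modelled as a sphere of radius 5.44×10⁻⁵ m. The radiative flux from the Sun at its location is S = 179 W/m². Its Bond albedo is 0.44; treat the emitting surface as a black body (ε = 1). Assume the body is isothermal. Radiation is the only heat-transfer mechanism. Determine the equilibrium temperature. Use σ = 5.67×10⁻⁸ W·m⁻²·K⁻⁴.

T ≈ 145 K

At equilibrium, absorbed power = emitted power.
Absorbing cross-section = πr² = 9.297×10⁻⁹ m²; emitting surface = 4πr² = 3.719×10⁻⁸ m² (ratio 4).
(1−a)S·A_cross = εσ·A_surf·T⁴  ⇒  T⁴ = (1−a)S/(4σ).
T⁴ = 0.560·179/(4·5.67×10⁻⁸) = 4.420×10⁸ K⁴.
T = (4.420×10⁸)^(1/4).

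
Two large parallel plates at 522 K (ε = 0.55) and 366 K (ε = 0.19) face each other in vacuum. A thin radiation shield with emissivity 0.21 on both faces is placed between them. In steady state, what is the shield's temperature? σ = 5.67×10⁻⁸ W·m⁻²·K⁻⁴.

In steady state the net flux on the hot side equals that on the cold side.
σ(T₁⁴−T_s⁴)/D₁ = σ(T_s⁴−T₂⁴)/D₂, with D₁ = 1/ε₁+1/ε_s−1 = 5.580, D₂ = 1/ε_s+1/ε₂−1 = 9.025.
Solve for T_s⁴: T_s⁴ = (D₂·T₁⁴ + D₁·T₂⁴)/(D₁+D₂) = 5.274×10¹⁰ K⁴.

T_s ≈ 479 K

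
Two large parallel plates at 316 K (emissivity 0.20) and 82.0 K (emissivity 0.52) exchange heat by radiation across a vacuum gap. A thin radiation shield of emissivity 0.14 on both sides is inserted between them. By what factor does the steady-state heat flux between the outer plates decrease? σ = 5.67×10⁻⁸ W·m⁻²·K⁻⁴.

factor ≈ 3.24

Without shield: q₀ = σΔ(T⁴)/(1/ε₁+1/ε₂−1) with denominator 5.923.
With shield the two gaps are in series; the resistances add: (1/ε₁+1/ε_s−1)+(1/ε_s+1/ε₂−1) = 11.14+8.066 = 19.21.
Heat-flux ratio q₀/q = 19.21/5.923.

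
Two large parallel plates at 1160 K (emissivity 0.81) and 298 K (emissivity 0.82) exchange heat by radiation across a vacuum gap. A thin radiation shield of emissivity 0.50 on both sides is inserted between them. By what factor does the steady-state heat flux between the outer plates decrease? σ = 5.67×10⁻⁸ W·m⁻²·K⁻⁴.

Without shield: q₀ = σΔ(T⁴)/(1/ε₁+1/ε₂−1) with denominator 1.454.
With shield the two gaps are in series; the resistances add: (1/ε₁+1/ε_s−1)+(1/ε_s+1/ε₂−1) = 2.235+2.220 = 4.454.
Heat-flux ratio q₀/q = 4.454/1.454.

factor ≈ 3.06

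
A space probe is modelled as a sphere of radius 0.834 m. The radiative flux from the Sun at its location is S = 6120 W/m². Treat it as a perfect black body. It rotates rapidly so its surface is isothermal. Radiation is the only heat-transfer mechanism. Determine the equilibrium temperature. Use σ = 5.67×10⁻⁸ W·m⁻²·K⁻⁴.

T ≈ 405 K

At equilibrium, absorbed power = emitted power.
Absorbing cross-section = πr² = 2.185 m²; emitting surface = 4πr² = 8.741 m² (ratio 4).
S·A_cross = εσ·A_surf·T⁴  ⇒  T⁴ = S/(4σ).
T⁴ = 1.00·6120/(4·5.67×10⁻⁸) = 2.698×10¹⁰ K⁴.
T = (2.698×10¹⁰)^(1/4).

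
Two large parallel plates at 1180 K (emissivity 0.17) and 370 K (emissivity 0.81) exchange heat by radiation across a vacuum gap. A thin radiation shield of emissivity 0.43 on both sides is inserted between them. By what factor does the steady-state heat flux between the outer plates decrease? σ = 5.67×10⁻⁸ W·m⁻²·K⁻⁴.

Without shield: q₀ = σΔ(T⁴)/(1/ε₁+1/ε₂−1) with denominator 6.117.
With shield the two gaps are in series; the resistances add: (1/ε₁+1/ε_s−1)+(1/ε_s+1/ε₂−1) = 7.208+2.560 = 9.768.
Heat-flux ratio q₀/q = 9.768/6.117.

factor ≈ 1.60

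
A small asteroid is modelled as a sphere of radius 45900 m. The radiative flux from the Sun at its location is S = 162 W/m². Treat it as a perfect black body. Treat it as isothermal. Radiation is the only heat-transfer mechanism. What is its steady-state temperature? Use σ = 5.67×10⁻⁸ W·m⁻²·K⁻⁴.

T ≈ 163 K

At equilibrium, absorbed power = emitted power.
Absorbing cross-section = πr² = 6.619×10⁹ m²; emitting surface = 4πr² = 2.647×10¹⁰ m² (ratio 4).
S·A_cross = εσ·A_surf·T⁴  ⇒  T⁴ = S/(4σ).
T⁴ = 1.00·162/(4·5.67×10⁻⁸) = 7.143×10⁸ K⁴.
T = (7.143×10⁸)^(1/4).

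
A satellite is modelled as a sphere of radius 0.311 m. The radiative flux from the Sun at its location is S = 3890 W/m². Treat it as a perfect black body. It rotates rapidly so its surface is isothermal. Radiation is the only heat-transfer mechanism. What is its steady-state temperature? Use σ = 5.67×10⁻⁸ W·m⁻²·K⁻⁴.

T ≈ 362 K

At equilibrium, absorbed power = emitted power.
Absorbing cross-section = πr² = 0.3039 m²; emitting surface = 4πr² = 1.215 m² (ratio 4).
S·A_cross = εσ·A_surf·T⁴  ⇒  T⁴ = S/(4σ).
T⁴ = 1.00·3890/(4·5.67×10⁻⁸) = 1.715×10¹⁰ K⁴.
T = (1.715×10¹⁰)^(1/4).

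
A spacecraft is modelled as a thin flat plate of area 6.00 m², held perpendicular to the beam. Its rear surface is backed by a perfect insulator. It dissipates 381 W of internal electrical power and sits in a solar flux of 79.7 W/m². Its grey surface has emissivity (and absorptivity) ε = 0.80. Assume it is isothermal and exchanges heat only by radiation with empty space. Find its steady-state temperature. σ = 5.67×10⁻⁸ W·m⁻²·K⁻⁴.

At steady state, absorbed solar power + internal power = radiated power.
Absorbed: α·S·A_cross = 0.80·79.7·6.000 = 382.6 W (cross-section A).
Total input = 382.6 + 381 = 763.6 W.
Radiated: εσ·A_surf·T⁴ with A_surf = A = 6.000 m².
T⁴ = 763.6/(0.80·5.67×10⁻⁸·6.000) = 2.806×10⁹ K⁴.

T ≈ 230 K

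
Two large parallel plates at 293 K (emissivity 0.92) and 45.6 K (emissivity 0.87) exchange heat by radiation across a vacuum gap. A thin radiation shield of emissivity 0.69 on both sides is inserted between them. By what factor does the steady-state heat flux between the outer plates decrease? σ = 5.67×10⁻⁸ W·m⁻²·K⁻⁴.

Without shield: q₀ = σΔ(T⁴)/(1/ε₁+1/ε₂−1) with denominator 1.236.
With shield the two gaps are in series; the resistances add: (1/ε₁+1/ε_s−1)+(1/ε_s+1/ε₂−1) = 1.536+1.599 = 3.135.
Heat-flux ratio q₀/q = 3.135/1.236.

factor ≈ 2.54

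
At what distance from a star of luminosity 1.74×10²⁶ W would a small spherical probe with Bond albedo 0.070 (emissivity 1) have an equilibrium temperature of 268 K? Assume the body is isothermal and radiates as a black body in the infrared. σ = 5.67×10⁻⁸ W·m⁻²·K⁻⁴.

For an isothermal black-emitting sphere, (1−a)S·πr² = σ·4πr²·T⁴ ⇒ S = 4σT⁴/(1−a).
S = 4·5.67×10⁻⁸·(268)⁴/0.930 = 1258 W/m².
Flux falls as S = L/(4πd²), so d = √(L/(4πS)) = √(1.74×10²⁶/(4π·1258)).

d ≈ 1.05×10¹¹ m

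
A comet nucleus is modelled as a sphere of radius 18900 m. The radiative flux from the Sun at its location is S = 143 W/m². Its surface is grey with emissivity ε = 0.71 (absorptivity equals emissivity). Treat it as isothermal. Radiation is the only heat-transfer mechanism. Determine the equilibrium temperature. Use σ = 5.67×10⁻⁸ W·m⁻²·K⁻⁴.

T ≈ 158 K

At equilibrium, absorbed power = emitted power.
Absorbing cross-section = πr² = 1.122×10⁹ m²; emitting surface = 4πr² = 4.489×10⁹ m² (ratio 4).
εS·A_cross = εσ·A_surf·T⁴  ⇒  T⁴ = S/(4σ)   (ε cancels).
T⁴ = 143/(4·5.67×10⁻⁸) = 6.305×10⁸ K⁴.
T = (6.305×10⁸)^(1/4).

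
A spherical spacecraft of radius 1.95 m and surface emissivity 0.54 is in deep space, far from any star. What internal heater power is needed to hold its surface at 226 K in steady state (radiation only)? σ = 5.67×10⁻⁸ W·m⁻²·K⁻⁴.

P = εσ·4πr²·T⁴.
4πr² = 47.78 m²; T⁴ = 2.609×10⁹ K⁴.
P = 0.54·5.67×10⁻⁸·47.78·2.609×10⁹.

P ≈ 3820 W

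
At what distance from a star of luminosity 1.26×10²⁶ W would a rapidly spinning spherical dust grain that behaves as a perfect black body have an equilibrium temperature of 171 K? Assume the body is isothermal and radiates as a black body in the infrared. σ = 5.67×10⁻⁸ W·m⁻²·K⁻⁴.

For an isothermal black-emitting sphere, (1−a)S·πr² = σ·4πr²·T⁴ ⇒ S = 4σT⁴/(1−a).
S = 4·5.67×10⁻⁸·(171)⁴/1.00 = 193.9 W/m².
Flux falls as S = L/(4πd²), so d = √(L/(4πS)) = √(1.26×10²⁶/(4π·193.9)).

d ≈ 2.27×10¹¹ m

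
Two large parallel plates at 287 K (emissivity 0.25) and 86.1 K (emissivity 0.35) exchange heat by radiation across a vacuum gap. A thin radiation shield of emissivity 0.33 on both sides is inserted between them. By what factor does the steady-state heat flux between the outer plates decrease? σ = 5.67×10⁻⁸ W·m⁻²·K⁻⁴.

factor ≈ 1.86

Without shield: q₀ = σΔ(T⁴)/(1/ε₁+1/ε₂−1) with denominator 5.857.
With shield the two gaps are in series; the resistances add: (1/ε₁+1/ε_s−1)+(1/ε_s+1/ε₂−1) = 6.030+4.887 = 10.92.
Heat-flux ratio q₀/q = 10.92/5.857.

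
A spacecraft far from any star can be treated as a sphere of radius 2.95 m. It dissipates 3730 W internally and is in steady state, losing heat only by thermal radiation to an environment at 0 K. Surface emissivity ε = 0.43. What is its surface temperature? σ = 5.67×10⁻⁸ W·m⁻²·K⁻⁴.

T ≈ 193 K

Steady state: internal power = radiated power, P = εσA T⁴.
Radiating area A = 4πr² = 109.4 m².
T⁴ = P/(εσA) = 3730/(0.43·5.67×10⁻⁸·109.4) = 1.399×10⁹ K⁴.
T = (1.399×10⁹)^(1/4).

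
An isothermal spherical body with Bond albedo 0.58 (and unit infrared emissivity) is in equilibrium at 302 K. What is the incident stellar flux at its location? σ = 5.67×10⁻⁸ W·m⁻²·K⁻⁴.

S ≈ 4490 W/m²

(1−a)S·πr² = σ·4πr²·T⁴ ⇒ S = 4σT⁴/(1−a).
S = 4·5.67×10⁻⁸·8.318×10⁹/0.420.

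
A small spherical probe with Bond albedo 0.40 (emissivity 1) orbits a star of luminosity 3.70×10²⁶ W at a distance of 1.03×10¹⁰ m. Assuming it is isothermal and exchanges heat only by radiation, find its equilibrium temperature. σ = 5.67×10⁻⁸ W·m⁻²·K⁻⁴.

First find the stellar flux at distance d: S = L/(4πd²) = 3.70×10²⁶/(4π·(1.03×10¹⁰)²) = 2.775×10⁵ W/m².
For an isothermal sphere, absorbed (1−a)S·πr² = emitted σ·4πr²·T⁴, so T⁴ = (1−a)S/(4σ).
T⁴ = 0.600·2.775×10⁵/(4·5.67×10⁻⁸) = 7.342×10¹¹ K⁴.

T ≈ 926 K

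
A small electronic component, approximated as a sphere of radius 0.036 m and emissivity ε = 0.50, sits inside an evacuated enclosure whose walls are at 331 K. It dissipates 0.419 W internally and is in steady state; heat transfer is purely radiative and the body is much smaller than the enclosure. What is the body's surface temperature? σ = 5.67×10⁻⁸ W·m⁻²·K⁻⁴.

For a small grey body in a large enclosure, net radiated power = εσA(T⁴ − T_w⁴).
Steady state: P = εσA(T⁴ − T_w⁴) with A = 4πr² = 0.01629 m².
T⁴ = P/(εσA) + T_w⁴ = 0.419/(0.50·5.67×10⁻⁸·0.01629) + (331)⁴
    = 9.075×10⁸ + 1.200×10¹⁰ = 1.291×10¹⁰ K⁴.

T ≈ 337 K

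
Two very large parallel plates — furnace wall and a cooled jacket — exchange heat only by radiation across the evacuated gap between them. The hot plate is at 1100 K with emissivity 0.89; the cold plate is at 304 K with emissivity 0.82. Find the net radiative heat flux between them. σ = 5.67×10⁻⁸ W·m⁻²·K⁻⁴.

For two infinite grey parallel plates, q = σ(T₁⁴ − T₂⁴)/(1/ε₁ + 1/ε₂ − 1).
T₁⁴ − T₂⁴ = 1.464×10¹² − 8.541×10⁹ = 1.456×10¹² K⁴.
1/ε₁ + 1/ε₂ − 1 = 1.124 + 1.220 − 1 = 1.343.
q = 5.67×10⁻⁸ × 1.456×10¹² / 1.343.

q ≈ 61400 W/m²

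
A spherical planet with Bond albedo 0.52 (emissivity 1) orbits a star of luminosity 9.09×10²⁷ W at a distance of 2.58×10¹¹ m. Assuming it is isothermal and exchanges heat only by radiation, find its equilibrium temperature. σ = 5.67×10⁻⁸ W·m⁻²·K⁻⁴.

T ≈ 389 K

First find the stellar flux at distance d: S = L/(4πd²) = 9.09×10²⁷/(4π·(2.58×10¹¹)²) = 10870 W/m².
For an isothermal sphere, absorbed (1−a)S·πr² = emitted σ·4πr²·T⁴, so T⁴ = (1−a)S/(4σ).
T⁴ = 0.480·10870/(4·5.67×10⁻⁸) = 2.300×10¹⁰ K⁴.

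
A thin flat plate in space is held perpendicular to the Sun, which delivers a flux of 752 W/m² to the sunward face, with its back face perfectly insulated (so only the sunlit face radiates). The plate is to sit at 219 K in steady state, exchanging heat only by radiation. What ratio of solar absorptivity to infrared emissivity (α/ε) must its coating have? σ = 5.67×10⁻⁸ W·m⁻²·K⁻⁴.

α/ε ≈ 0.173

Balance: αS·A = εσ·1A·T⁴ ⇒ α/ε = σT⁴/S.
α/ε = 5.67×10⁻⁸·(219)⁴/752 = 5.67×10⁻⁸·2.300×10⁹/752.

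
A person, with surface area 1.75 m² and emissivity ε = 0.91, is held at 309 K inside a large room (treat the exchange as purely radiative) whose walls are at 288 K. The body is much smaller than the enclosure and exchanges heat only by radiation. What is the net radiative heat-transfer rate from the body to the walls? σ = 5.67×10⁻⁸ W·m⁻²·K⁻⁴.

P_net ≈ 202 W

For a small grey body in a large enclosure: P_net = εσA(T_body⁴ − T_wall⁴).
A = 1.75 m²; T_body⁴ − T_wall⁴ = 9.117×10⁹ − 6.880×10⁹ = 2.237×10⁹ K⁴.
|P_net| = 0.91·5.67×10⁻⁸·1.750·2.237×10⁹.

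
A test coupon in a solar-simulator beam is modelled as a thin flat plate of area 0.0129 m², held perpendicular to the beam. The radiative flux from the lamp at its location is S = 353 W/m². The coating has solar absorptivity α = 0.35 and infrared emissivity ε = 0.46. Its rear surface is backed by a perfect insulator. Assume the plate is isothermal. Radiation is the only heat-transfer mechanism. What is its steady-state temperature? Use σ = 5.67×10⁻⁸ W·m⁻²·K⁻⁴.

T ≈ 262 K

At equilibrium, absorbed power = emitted power.
Absorbing cross-section = A = 0.01290 m²; emitting surface = A = 0.01290 m² (ratio 1).
αS·A_cross = εσ·A_surf·T⁴  ⇒  T⁴ = αS/(ε·1σ).
T⁴ = 0.350·353/(0.46·1·5.67×10⁻⁸) = 4.737×10⁹ K⁴.
T = (4.737×10⁹)^(1/4).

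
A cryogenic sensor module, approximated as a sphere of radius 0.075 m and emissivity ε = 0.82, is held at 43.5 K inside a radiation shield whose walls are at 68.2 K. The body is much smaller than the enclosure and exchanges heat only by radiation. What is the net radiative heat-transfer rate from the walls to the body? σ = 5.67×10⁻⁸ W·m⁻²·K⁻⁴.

P_net ≈ 0.0593 W

For a small grey body in a large enclosure: P_net = εσA(T_body⁴ − T_wall⁴).
A = 4πr² = 0.07069 m²; T_body⁴ − T_wall⁴ = 3.581×10⁶ − 2.163×10⁷ = -1.805×10⁷ K⁴.
|P_net| = 0.82·5.67×10⁻⁸·0.07069·1.805×10⁷.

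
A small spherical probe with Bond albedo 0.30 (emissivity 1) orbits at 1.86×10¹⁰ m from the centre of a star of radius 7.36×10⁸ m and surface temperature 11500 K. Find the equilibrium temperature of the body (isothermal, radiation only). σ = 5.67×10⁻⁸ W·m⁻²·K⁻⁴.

T ≈ 1480 K

The star's surface emits σT_*⁴; at distance d the flux is S = σT_*⁴(R_*/d)².
S = 5.67×10⁻⁸·(11500)⁴·(7.36×10⁸/1.86×10¹⁰)² = 1.553×10⁶ W/m².
For an isothermal sphere T⁴ = (1−a)S/(4σ) = 4.792×10¹² K⁴.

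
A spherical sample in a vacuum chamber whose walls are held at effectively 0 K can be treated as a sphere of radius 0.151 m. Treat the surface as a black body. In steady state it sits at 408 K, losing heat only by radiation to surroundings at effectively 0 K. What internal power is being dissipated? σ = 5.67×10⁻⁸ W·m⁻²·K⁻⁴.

P ≈ 450 W

Steady state: P = εσA T⁴.
A = 4πr² = 0.2865 m²; T⁴ = (408)⁴ = 2.771×10¹⁰ K⁴.
P = 1.0 × 5.67×10⁻⁸ × 0.2865 × 2.771×10¹⁰.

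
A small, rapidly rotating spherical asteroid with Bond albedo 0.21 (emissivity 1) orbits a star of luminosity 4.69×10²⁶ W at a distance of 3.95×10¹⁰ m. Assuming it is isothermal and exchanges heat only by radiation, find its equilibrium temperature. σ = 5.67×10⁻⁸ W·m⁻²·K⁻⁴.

T ≈ 537 K

First find the stellar flux at distance d: S = L/(4πd²) = 4.69×10²⁶/(4π·(3.95×10¹⁰)²) = 23920 W/m².
For an isothermal sphere, absorbed (1−a)S·πr² = emitted σ·4πr²·T⁴, so T⁴ = (1−a)S/(4σ).
T⁴ = 0.790·23920/(4·5.67×10⁻⁸) = 8.332×10¹⁰ K⁴.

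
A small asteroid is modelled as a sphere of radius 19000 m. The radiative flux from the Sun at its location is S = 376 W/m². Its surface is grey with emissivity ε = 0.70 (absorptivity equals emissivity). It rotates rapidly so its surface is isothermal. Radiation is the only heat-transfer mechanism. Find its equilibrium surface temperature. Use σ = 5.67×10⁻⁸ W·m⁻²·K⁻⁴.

T ≈ 202 K

At equilibrium, absorbed power = emitted power.
Absorbing cross-section = πr² = 1.134×10⁹ m²; emitting surface = 4πr² = 4.536×10⁹ m² (ratio 4).
εS·A_cross = εσ·A_surf·T⁴  ⇒  T⁴ = S/(4σ)   (ε cancels).
T⁴ = 376/(4·5.67×10⁻⁸) = 1.658×10⁹ K⁴.
T = (1.658×10⁹)^(1/4).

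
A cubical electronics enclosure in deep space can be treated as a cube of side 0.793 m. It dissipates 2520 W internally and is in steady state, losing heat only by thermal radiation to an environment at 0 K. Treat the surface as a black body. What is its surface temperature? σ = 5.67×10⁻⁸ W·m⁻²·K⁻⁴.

T ≈ 329 K

Steady state: internal power = radiated power, P = εσA T⁴.
Radiating area A = 6L² = 3.773 m².
T⁴ = P/(εσA) = 2520/(1.0·5.67×10⁻⁸·3.773) = 1.178×10¹⁰ K⁴.
T = (1.178×10¹⁰)^(1/4).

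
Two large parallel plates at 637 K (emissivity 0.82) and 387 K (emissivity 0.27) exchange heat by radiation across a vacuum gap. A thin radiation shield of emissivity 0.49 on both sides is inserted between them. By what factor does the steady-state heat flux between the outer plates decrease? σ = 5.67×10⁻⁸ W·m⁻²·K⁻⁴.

factor ≈ 1.79

Without shield: q₀ = σΔ(T⁴)/(1/ε₁+1/ε₂−1) with denominator 3.923.
With shield the two gaps are in series; the resistances add: (1/ε₁+1/ε_s−1)+(1/ε_s+1/ε₂−1) = 2.260+4.745 = 7.005.
Heat-flux ratio q₀/q = 7.005/3.923.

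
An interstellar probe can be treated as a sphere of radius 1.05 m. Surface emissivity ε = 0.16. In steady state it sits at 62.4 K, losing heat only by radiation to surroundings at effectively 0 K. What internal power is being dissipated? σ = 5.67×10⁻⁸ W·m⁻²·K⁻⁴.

P ≈ 1.91 W

Steady state: P = εσA T⁴.
A = 4πr² = 13.85 m²; T⁴ = (62.4)⁴ = 1.516×10⁷ K⁴.
P = 0.16 × 5.67×10⁻⁸ × 13.85 × 1.516×10⁷.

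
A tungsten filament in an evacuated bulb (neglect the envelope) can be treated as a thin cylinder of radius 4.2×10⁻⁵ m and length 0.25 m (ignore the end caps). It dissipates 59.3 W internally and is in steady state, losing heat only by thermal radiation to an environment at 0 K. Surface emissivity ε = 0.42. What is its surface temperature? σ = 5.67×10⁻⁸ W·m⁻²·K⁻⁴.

T ≈ 2480 K

Steady state: internal power = radiated power, P = εσA T⁴.
Radiating area A = 2πrL = 6.597×10⁻⁵ m².
T⁴ = P/(εσA) = 59.3/(0.42·5.67×10⁻⁸·6.597×10⁻⁵) = 3.774×10¹³ K⁴.
T = (3.774×10¹³)^(1/4).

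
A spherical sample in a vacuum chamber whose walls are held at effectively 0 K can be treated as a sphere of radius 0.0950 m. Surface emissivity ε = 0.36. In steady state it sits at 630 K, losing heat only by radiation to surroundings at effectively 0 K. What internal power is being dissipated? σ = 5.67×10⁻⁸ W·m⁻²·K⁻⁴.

P ≈ 365 W

Steady state: P = εσA T⁴.
A = 4πr² = 0.1134 m²; T⁴ = (630)⁴ = 1.575×10¹¹ K⁴.
P = 0.36 × 5.67×10⁻⁸ × 0.1134 × 1.575×10¹¹.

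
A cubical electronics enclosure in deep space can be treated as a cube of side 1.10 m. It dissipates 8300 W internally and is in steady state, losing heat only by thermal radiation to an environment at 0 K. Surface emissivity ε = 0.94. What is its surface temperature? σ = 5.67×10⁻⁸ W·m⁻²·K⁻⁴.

Steady state: internal power = radiated power, P = εσA T⁴.
Radiating area A = 6L² = 7.260 m².
T⁴ = P/(εσA) = 8300/(0.94·5.67×10⁻⁸·7.260) = 2.145×10¹⁰ K⁴.
T = (2.145×10¹⁰)^(1/4).

T ≈ 383 K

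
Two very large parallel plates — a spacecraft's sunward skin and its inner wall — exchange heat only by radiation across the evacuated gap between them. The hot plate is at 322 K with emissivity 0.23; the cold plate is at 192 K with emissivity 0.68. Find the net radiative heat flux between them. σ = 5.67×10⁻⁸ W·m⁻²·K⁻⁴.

For two infinite grey parallel plates, q = σ(T₁⁴ − T₂⁴)/(1/ε₁ + 1/ε₂ − 1).
T₁⁴ − T₂⁴ = 1.075×10¹⁰ − 1.359×10⁹ = 9.391×10⁹ K⁴.
1/ε₁ + 1/ε₂ − 1 = 4.348 + 1.471 − 1 = 4.818.
q = 5.67×10⁻⁸ × 9.391×10⁹ / 4.818.

q ≈ 111 W/m²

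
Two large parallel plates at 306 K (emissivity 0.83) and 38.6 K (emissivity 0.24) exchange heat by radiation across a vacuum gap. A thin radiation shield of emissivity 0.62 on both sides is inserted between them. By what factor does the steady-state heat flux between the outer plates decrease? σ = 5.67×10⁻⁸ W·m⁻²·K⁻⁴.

Without shield: q₀ = σΔ(T⁴)/(1/ε₁+1/ε₂−1) with denominator 4.371.
With shield the two gaps are in series; the resistances add: (1/ε₁+1/ε_s−1)+(1/ε_s+1/ε₂−1) = 1.818+4.780 = 6.597.
Heat-flux ratio q₀/q = 6.597/4.371.

factor ≈ 1.51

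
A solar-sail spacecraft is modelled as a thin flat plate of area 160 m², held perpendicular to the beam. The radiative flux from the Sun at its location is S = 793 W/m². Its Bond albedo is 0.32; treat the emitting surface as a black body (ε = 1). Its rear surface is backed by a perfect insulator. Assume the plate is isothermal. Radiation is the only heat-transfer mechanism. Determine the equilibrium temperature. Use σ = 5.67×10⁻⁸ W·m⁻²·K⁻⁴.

T ≈ 312 K

At equilibrium, absorbed power = emitted power.
Absorbing cross-section = A = 160.0 m²; emitting surface = A = 160.0 m² (ratio 1).
(1−a)S·A_cross = εσ·A_surf·T⁴  ⇒  T⁴ = (1−a)S/(1σ).
T⁴ = 0.680·793/(1·5.67×10⁻⁸) = 9.510×10⁹ K⁴.
T = (9.510×10⁹)^(1/4).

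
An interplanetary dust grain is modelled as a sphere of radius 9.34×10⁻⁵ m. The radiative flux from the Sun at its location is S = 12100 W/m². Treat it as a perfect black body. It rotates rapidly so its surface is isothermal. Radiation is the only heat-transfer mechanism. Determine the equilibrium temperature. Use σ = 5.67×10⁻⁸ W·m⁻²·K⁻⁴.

T ≈ 481 K

At equilibrium, absorbed power = emitted power.
Absorbing cross-section = πr² = 2.741×10⁻⁸ m²; emitting surface = 4πr² = 1.096×10⁻⁷ m² (ratio 4).
S·A_cross = εσ·A_surf·T⁴  ⇒  T⁴ = S/(4σ).
T⁴ = 1.00·12100/(4·5.67×10⁻⁸) = 5.335×10¹⁰ K⁴.
T = (5.335×10¹⁰)^(1/4).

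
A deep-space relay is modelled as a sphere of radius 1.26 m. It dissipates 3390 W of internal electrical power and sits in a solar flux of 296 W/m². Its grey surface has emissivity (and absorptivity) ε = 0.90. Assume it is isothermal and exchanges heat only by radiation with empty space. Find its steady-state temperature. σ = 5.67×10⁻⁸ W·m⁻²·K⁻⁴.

T ≈ 261 K

At steady state, absorbed solar power + internal power = radiated power.
Absorbed: α·S·A_cross = 0.90·296·4.988 = 1329 W (cross-section πr²).
Total input = 1329 + 3390 = 4719 W.
Radiated: εσ·A_surf·T⁴ with A_surf = 4πr² = 19.95 m².
T⁴ = 4719/(0.90·5.67×10⁻⁸·19.95) = 4.635×10⁹ K⁴.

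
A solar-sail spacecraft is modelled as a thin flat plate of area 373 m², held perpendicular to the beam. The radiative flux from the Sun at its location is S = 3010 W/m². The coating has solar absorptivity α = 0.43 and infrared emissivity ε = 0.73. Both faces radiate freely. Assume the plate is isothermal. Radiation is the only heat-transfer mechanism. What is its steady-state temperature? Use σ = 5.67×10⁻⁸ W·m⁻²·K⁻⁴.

T ≈ 354 K

At equilibrium, absorbed power = emitted power.
Absorbing cross-section = A = 373.0 m²; emitting surface = 2A = 746.0 m² (ratio 2).
αS·A_cross = εσ·A_surf·T⁴  ⇒  T⁴ = αS/(ε·2σ).
T⁴ = 0.430·3010/(0.73·2·5.67×10⁻⁸) = 1.564×10¹⁰ K⁴.
T = (1.564×10¹⁰)^(1/4).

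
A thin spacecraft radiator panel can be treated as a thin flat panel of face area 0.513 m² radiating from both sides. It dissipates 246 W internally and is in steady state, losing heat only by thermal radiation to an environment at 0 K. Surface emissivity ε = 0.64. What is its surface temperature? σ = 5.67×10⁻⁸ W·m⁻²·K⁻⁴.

T ≈ 285 K

Steady state: internal power = radiated power, P = εσA T⁴.
Radiating area A = 2·0.513 = 1.026 m².
T⁴ = P/(εσA) = 246/(0.64·5.67×10⁻⁸·1.026) = 6.607×10⁹ K⁴.
T = (6.607×10⁹)^(1/4).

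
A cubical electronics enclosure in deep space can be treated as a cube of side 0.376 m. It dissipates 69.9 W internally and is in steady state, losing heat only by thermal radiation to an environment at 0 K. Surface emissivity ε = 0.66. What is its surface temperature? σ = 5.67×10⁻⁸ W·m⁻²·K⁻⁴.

T ≈ 217 K

Steady state: internal power = radiated power, P = εσA T⁴.
Radiating area A = 6L² = 0.8483 m².
T⁴ = P/(εσA) = 69.9/(0.66·5.67×10⁻⁸·0.8483) = 2.202×10⁹ K⁴.
T = (2.202×10⁹)^(1/4).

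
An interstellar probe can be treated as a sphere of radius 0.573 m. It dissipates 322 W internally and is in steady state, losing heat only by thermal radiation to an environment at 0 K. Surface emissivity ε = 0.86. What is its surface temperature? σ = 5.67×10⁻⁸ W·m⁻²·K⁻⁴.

Steady state: internal power = radiated power, P = εσA T⁴.
Radiating area A = 4πr² = 4.126 m².
T⁴ = P/(εσA) = 322/(0.86·5.67×10⁻⁸·4.126) = 1.600×10⁹ K⁴.
T = (1.600×10⁹)^(1/4).

T ≈ 200 K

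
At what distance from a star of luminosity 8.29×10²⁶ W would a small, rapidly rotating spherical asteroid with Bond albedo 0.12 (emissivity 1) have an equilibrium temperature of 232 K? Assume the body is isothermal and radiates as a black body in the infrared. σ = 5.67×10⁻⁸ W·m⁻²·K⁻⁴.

d ≈ 2.97×10¹¹ m

For an isothermal black-emitting sphere, (1−a)S·πr² = σ·4πr²·T⁴ ⇒ S = 4σT⁴/(1−a).
S = 4·5.67×10⁻⁸·(232)⁴/0.880 = 746.6 W/m².
Flux falls as S = L/(4πd²), so d = √(L/(4πS)) = √(8.29×10²⁶/(4π·746.6)).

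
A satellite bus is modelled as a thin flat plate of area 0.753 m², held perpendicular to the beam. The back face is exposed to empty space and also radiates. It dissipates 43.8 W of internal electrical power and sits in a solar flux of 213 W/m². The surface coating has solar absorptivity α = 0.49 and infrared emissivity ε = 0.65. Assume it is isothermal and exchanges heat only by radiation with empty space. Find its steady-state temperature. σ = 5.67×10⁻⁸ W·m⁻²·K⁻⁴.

At steady state, absorbed solar power + internal power = radiated power.
Absorbed: α·S·A_cross = 0.49·213·0.7530 = 78.59 W (cross-section A).
Total input = 78.59 + 43.8 = 122.4 W.
Radiated: εσ·A_surf·T⁴ with A_surf = 2A = 1.506 m².
T⁴ = 122.4/(0.65·5.67×10⁻⁸·1.506) = 2.205×10⁹ K⁴.

T ≈ 217 K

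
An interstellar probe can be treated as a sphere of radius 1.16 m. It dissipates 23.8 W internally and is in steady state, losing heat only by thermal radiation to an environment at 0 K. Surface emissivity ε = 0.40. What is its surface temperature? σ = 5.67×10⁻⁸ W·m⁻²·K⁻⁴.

Steady state: internal power = radiated power, P = εσA T⁴.
Radiating area A = 4πr² = 16.91 m².
T⁴ = P/(εσA) = 23.8/(0.40·5.67×10⁻⁸·16.91) = 6.206×10⁷ K⁴.
T = (6.206×10⁷)^(1/4).

T ≈ 88.8 K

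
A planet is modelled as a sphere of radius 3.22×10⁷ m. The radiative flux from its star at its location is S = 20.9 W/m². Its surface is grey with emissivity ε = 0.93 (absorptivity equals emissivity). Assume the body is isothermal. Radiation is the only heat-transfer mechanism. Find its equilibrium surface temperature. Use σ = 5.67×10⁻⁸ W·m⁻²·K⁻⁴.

At equilibrium, absorbed power = emitted power.
Absorbing cross-section = πr² = 3.257×10¹⁵ m²; emitting surface = 4πr² = 1.303×10¹⁶ m² (ratio 4).
εS·A_cross = εσ·A_surf·T⁴  ⇒  T⁴ = S/(4σ)   (ε cancels).
T⁴ = 20.9/(4·5.67×10⁻⁸) = 9.215×10⁷ K⁴.
T = (9.215×10⁷)^(1/4).

T ≈ 98.0 K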